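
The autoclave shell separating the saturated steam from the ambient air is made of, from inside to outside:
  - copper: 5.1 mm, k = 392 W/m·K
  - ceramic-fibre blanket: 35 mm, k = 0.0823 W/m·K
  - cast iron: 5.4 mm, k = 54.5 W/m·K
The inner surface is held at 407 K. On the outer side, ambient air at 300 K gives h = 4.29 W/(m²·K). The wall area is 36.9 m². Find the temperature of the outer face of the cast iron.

T ≈ 338 K

Series thermal resistances:
R_copper = L/(kA) = 0.0051/(392×36.9) = 3.526×10^-7 K/W
R_ceramic-fibre blanket = L/(kA) = 0.035/(0.0823×36.9) = 0.01153 K/W
R_cast iron = L/(kA) = 0.0054/(54.5×36.9) = 2.685×10^-6 K/W
R_outer film = 1/(h_o·A) = 1/(4.29×36.9) = 0.006317 K/W
R_total = 0.01785 K/W;  Q = ΔT/R_total = 107/0.01785 = 5996 W
T_interface = T_inner − Q·ΣR(inner→interface) = 407 − 6000×0.01153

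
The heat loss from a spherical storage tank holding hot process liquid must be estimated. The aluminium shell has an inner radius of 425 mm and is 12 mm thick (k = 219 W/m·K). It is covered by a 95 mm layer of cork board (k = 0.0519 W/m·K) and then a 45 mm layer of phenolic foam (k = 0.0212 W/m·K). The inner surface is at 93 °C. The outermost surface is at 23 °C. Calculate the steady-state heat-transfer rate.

Q ≈ 59.5 W

Radial (spherical) resistances in series:
R_aluminium shell = (1/0.425 − 1/0.437)/(4π×219) = 2.348×10^-5 K/W
R_cork board = (1/0.437 − 1/0.532)/(4π×0.0519) = 0.6265 K/W
R_phenolic foam = (1/0.532 − 1/0.577)/(4π×0.0212) = 0.5503 K/W
R_total = 1.177 K/W
Q = ΔT/R_total = 70/1.177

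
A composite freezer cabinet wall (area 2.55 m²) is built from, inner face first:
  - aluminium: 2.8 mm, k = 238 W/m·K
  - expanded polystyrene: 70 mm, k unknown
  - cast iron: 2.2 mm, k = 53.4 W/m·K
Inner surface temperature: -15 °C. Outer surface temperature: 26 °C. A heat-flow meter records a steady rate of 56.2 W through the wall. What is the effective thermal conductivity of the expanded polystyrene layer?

Thermal resistances in series:
R_aluminium = L/(kA) = 0.0028/(238×2.55) = 4.614×10^-6 K/W
R_cast iron = L/(kA) = 0.0022/(53.4×2.55) = 1.616×10^-5 K/W
Sum of known resistances R_other = 2.077×10^-5 K/W
Total R = ΔT/Q = 41/56.2 = 0.7295 K/W
R_expanded polystyrene = R_total − R_other = 0.7295 K/W
k = L/(R·A) = 0.07/(0.7295×2.55)

k ≈ 0.0376 W/(m·K)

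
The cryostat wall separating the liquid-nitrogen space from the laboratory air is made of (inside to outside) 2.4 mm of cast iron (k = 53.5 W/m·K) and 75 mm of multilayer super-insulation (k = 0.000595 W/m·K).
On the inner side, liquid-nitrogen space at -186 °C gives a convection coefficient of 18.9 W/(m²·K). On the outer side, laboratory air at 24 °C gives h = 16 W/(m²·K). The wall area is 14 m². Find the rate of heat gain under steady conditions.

Q ≈ 23.3 W

Model the wall as resistances in series:
R_inner film = 1/(h_i·A) = 1/(18.9×14) = 0.003779 K/W
R_cast iron = L/(kA) = 0.0024/(53.5×14) = 3.204×10^-6 K/W
R_multilayer super-insulation = L/(kA) = 0.075/(0.000595×14) = 9.004 K/W
R_outer film = 1/(h_o·A) = 1/(16×14) = 0.004464 K/W
R_total = 9.012 K/W
Q = ΔT / R_total = 210 / 9.012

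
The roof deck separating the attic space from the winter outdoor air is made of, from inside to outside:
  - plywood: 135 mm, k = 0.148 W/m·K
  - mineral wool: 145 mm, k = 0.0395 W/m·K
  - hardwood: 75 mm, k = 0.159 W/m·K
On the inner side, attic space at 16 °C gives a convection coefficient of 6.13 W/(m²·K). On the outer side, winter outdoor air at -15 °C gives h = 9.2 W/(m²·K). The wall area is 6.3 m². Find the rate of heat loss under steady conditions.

Treating each layer as a thermal resistance in series:
R_inner film = 1/(h_i·A) = 1/(6.13×6.3) = 0.02589 K/W
R_plywood = L/(kA) = 0.135/(0.148×6.3) = 0.1448 K/W
R_mineral wool = L/(kA) = 0.145/(0.0395×6.3) = 0.5827 K/W
R_hardwood = L/(kA) = 0.075/(0.159×6.3) = 0.07487 K/W
R_outer film = 1/(h_o·A) = 1/(9.2×6.3) = 0.01725 K/W
R_total = 0.8455 K/W
Q = ΔT / R_total = 31 / 0.8455

Q ≈ 36.7 W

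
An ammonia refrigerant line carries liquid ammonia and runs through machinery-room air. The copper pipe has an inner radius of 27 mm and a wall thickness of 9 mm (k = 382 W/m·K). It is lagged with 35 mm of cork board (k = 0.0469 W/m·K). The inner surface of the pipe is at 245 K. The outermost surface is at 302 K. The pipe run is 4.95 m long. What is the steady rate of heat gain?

Q ≈ 122 W

Cylindrical conduction, so R = ln(r₂/r₁)/(2πkL) per layer, in series:
R_copper pipe wall = ln(36/27)/(2π×382×4.95) = 2.421×10^-5 K/W
R_cork board = ln(71/36)/(2π×0.0469×4.95) = 0.4656 K/W
R_total = 0.4656 K/W
Q = ΔT/R_total = 57/0.4656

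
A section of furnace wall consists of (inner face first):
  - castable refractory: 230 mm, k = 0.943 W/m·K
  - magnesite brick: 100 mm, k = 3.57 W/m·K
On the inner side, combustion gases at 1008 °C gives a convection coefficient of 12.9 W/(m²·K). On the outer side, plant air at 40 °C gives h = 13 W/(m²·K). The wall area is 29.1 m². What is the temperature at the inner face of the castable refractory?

Using the resistance-network approach (series):
R_inner film = 1/(h_i·A) = 1/(12.9×29.1) = 0.002664 K/W
R_castable refractory = L/(kA) = 0.23/(0.943×29.1) = 0.008382 K/W
R_magnesite brick = L/(kA) = 0.1/(3.57×29.1) = 9.626×10^-4 K/W
R_outer film = 1/(h_o·A) = 1/(13×29.1) = 0.002643 K/W
R_total = 0.01465 K/W;  Q = ΔT/R_total = 968/0.01465 = 66070 W
T_interface = T_inner − Q·ΣR(inner→interface) = 1008 − 66100×0.002664

T ≈ 832 °C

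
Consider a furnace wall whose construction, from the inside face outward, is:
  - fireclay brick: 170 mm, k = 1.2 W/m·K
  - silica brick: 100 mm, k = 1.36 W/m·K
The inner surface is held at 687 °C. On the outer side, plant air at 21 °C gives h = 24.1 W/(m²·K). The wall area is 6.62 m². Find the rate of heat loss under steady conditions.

Thermal resistances in series:
R_fireclay brick = L/(kA) = 0.17/(1.2×6.62) = 0.0214 K/W
R_silica brick = L/(kA) = 0.1/(1.36×6.62) = 0.01111 K/W
R_outer film = 1/(h_o·A) = 1/(24.1×6.62) = 0.006268 K/W
R_total = 0.03877 K/W
Q = ΔT / R_total = 666 / 0.03877

Q ≈ 17200 W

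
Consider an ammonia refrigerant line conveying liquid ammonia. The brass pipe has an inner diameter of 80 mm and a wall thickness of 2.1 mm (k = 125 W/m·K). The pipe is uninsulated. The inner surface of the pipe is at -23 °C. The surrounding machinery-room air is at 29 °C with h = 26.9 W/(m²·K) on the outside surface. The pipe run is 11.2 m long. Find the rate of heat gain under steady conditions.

Q ≈ 4140 W

Radial resistances (cylindrical: R_cond = ln(r_o/r_i)/(2πkL), R_conv = 1/(h·2πrL)):
R_brass pipe wall = ln(42.1/40)/(2π×125×11.2) = 5.817×10^-6 K/W
R_outer film = 1/(h_o·2πr_oL) = 1/(26.9×2π×0.0421×11.2) = 0.01255 K/W
R_total = 0.01255 K/W
Q = ΔT/R_total = 52/0.01255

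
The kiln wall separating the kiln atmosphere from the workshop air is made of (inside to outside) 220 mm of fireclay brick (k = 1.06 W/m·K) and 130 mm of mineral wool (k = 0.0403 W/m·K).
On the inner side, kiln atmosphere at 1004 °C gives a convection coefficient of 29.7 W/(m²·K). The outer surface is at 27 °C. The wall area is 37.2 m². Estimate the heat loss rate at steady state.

Q ≈ 10500 W

Using the resistance-network approach (series):
R_inner film = 1/(h_i·A) = 1/(29.7×37.2) = 9.051×10^-4 K/W
R_fireclay brick = L/(kA) = 0.22/(1.06×37.2) = 0.005579 K/W
R_mineral wool = L/(kA) = 0.13/(0.0403×37.2) = 0.08672 K/W
R_total = 0.0932 K/W
Q = ΔT / R_total = 977 / 0.0932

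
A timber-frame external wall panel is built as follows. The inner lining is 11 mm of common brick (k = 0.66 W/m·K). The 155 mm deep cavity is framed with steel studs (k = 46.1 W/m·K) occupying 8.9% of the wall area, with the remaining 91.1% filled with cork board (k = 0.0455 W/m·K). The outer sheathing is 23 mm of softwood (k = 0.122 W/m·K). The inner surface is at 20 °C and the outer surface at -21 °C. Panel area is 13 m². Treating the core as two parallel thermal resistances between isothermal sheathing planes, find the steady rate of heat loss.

Q ≈ 2200 W

Sheathing layers in series; stud and cavity paths in parallel between them.
R_inner = 0.011/(0.66×13) = 0.001282 K/W
R_stud  = 0.155/(46.1×0.089×13) = 0.002906 K/W
R_cav   = 0.155/(0.0455×0.911×13) = 0.2876 K/W
1/R_core = 1/R_stud + 1/R_cav → R_core = 0.002877 K/W
R_outer = 0.023/(0.122×13) = 0.0145 K/W
R_total = 0.01866 K/W
Q = ΔT/R_total = 41/0.01866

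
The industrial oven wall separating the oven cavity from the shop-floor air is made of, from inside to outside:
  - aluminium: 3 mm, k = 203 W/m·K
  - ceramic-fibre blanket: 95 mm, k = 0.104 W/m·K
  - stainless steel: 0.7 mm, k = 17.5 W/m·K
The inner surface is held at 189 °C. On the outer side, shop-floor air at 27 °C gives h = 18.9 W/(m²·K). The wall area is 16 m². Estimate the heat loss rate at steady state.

Q ≈ 2680 W

Model the wall as resistances in series:
R_aluminium = L/(kA) = 0.003/(203×16) = 9.236×10^-7 K/W
R_ceramic-fibre blanket = L/(kA) = 0.095/(0.104×16) = 0.05709 K/W
R_stainless steel = L/(kA) = 0.0007/(17.5×16) = 2.5×10^-6 K/W
R_outer film = 1/(h_o·A) = 1/(18.9×16) = 0.003307 K/W
R_total = 0.0604 K/W
Q = ΔT / R_total = 162 / 0.0604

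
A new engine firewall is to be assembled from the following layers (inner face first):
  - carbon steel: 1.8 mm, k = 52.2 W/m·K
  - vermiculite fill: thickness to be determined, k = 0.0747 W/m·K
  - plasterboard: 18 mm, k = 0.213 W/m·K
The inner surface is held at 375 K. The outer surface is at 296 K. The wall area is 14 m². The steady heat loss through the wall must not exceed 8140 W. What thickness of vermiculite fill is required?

Using the resistance-network approach (series):
R_carbon steel = L/(kA) = 0.0018/(52.2×14) = 2.463×10^-6 K/W
R_plasterboard = L/(kA) = 0.018/(0.213×14) = 0.006036 K/W
Sum of the known resistances R_other = 0.006039 K/W
Required total resistance R_tot = ΔT/Q_allow = 79/8140 = 0.009705 K/W
R_vermiculite fill = R_tot − R_other = 0.003666 K/W
L = R·k·A = 0.003666×0.0747×14

L ≈ 3.83 mm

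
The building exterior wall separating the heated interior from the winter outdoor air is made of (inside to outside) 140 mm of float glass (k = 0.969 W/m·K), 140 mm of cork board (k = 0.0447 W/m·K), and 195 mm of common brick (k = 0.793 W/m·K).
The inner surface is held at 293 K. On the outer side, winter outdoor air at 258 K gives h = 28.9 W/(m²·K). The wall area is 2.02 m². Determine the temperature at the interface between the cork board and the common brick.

T ≈ 261 K

Treating each layer as a thermal resistance in series:
R_float glass = L/(kA) = 0.14/(0.969×2.02) = 0.07152 K/W
R_cork board = L/(kA) = 0.14/(0.0447×2.02) = 1.55 K/W
R_common brick = L/(kA) = 0.195/(0.793×2.02) = 0.1217 K/W
R_outer film = 1/(h_o·A) = 1/(28.9×2.02) = 0.01713 K/W
R_total = 1.761 K/W;  Q = ΔT/R_total = 35/1.761 = 19.88 W
T_interface = T_inner − Q·ΣR(inner→interface) = 293 − 19.9×1.622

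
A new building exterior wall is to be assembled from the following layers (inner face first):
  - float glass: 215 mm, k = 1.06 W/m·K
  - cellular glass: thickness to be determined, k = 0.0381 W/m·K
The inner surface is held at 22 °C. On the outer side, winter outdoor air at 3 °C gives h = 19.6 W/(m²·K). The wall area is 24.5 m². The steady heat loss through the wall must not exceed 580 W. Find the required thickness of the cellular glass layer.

L ≈ 20.9 mm

Thermal resistances in series:
R_float glass = L/(kA) = 0.215/(1.06×24.5) = 0.008279 K/W
R_outer film = 1/(h_o·A) = 1/(19.6×24.5) = 0.002082 K/W
Sum of the known resistances R_other = 0.01036 K/W
Required total resistance R_tot = ΔT/Q_allow = 19/580 = 0.03276 K/W
R_cellular glass = R_tot − R_other = 0.0224 K/W
L = R·k·A = 0.0224×0.0381×24.5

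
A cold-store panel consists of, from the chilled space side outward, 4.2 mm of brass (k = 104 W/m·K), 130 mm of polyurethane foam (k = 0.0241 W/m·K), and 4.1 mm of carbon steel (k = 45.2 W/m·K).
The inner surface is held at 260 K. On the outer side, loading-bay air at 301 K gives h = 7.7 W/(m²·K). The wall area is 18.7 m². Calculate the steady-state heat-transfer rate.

Treating each layer as a thermal resistance in series:
R_brass = L/(kA) = 0.0042/(104×18.7) = 2.16×10^-6 K/W
R_polyurethane foam = L/(kA) = 0.13/(0.0241×18.7) = 0.2885 K/W
R_carbon steel = L/(kA) = 0.0041/(45.2×18.7) = 4.851×10^-6 K/W
R_outer film = 1/(h_o·A) = 1/(7.7×18.7) = 0.006945 K/W
R_total = 0.2954 K/W
Q = ΔT / R_total = 41 / 0.2954

Q ≈ 139 W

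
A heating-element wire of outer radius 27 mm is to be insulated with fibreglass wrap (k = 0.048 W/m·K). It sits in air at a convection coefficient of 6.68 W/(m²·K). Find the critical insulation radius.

For a cylinder r_cr = k/h = 0.048/6.68
r_cr = 7.19 mm; since the bare radius (27 mm) is above r_cr, any added insulation will reduce heat loss.

r_cr ≈ 7.19 mm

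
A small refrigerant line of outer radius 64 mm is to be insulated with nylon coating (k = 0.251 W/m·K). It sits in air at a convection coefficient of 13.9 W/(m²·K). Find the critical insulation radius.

r_cr ≈ 18.1 mm

For a cylinder r_cr = k/h = 0.251/13.9
r_cr = 18.1 mm; since the bare radius (64 mm) is above r_cr, any added insulation will reduce heat loss.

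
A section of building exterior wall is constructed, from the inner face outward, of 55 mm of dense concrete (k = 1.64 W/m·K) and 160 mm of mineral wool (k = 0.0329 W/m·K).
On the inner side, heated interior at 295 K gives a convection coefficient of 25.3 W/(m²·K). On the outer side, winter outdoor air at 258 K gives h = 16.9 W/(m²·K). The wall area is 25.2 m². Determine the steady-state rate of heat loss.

Treating each layer as a thermal resistance in series:
R_inner film = 1/(h_i·A) = 1/(25.3×25.2) = 0.001568 K/W
R_dense concrete = L/(kA) = 0.055/(1.64×25.2) = 0.001331 K/W
R_mineral wool = L/(kA) = 0.16/(0.0329×25.2) = 0.193 K/W
R_outer film = 1/(h_o·A) = 1/(16.9×25.2) = 0.002348 K/W
R_total = 0.1982 K/W
Q = ΔT / R_total = 37 / 0.1982

Q ≈ 187 W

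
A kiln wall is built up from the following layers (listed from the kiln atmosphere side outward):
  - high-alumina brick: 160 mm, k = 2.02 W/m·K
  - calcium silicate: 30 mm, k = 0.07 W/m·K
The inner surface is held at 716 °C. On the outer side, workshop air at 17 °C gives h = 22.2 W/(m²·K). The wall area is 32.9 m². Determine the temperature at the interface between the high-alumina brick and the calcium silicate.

T ≈ 616 °C

Model the wall as resistances in series:
R_high-alumina brick = L/(kA) = 0.16/(2.02×32.9) = 0.002408 K/W
R_calcium silicate = L/(kA) = 0.03/(0.07×32.9) = 0.01303 K/W
R_outer film = 1/(h_o·A) = 1/(22.2×32.9) = 0.001369 K/W
R_total = 0.0168 K/W;  Q = ΔT/R_total = 699/0.0168 = 41600 W
T_interface = T_inner − Q·ΣR(inner→interface) = 716 − 41600×0.002408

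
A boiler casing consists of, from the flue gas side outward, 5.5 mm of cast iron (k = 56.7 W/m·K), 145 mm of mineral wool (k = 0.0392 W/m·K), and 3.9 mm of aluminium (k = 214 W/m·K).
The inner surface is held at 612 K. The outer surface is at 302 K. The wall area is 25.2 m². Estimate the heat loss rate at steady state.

Q ≈ 2110 W

Treating each layer as a thermal resistance in series:
R_cast iron = L/(kA) = 0.0055/(56.7×25.2) = 3.849×10^-6 K/W
R_mineral wool = L/(kA) = 0.145/(0.0392×25.2) = 0.1468 K/W
R_aluminium = L/(kA) = 0.0039/(214×25.2) = 7.232×10^-7 K/W
R_total = 0.1468 K/W
Q = ΔT / R_total = 310 / 0.1468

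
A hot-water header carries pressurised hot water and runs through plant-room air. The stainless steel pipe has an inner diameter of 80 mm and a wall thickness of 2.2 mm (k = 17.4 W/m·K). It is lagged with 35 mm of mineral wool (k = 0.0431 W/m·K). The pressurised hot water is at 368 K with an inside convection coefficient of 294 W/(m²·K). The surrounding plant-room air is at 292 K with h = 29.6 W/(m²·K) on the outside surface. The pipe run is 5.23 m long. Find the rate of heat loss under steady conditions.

Q ≈ 172 W

Treating each annulus and film as a series resistance:
R_inner film = 1/(h_i·2πr₁L) = 1/(294×2π×0.04×5.23) = 0.002588 K/W
R_stainless steel pipe wall = ln(42.2/40)/(2π×17.4×5.23) = 9.364×10^-5 K/W
R_mineral wool = ln(77.2/42.2)/(2π×0.0431×5.23) = 0.4264 K/W
R_outer film = 1/(h_o·2πr_oL) = 1/(29.6×2π×0.0772×5.23) = 0.01332 K/W
R_total = 0.4424 K/W
Q = ΔT/R_total = 76/0.4424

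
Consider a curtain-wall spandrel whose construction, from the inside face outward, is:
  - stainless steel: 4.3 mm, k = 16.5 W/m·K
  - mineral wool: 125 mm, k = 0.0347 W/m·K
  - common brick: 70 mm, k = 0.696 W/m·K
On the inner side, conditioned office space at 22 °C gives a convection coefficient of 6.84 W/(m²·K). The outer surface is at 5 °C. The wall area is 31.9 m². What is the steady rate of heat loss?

Q ≈ 141 W

Model the wall as resistances in series:
R_inner film = 1/(h_i·A) = 1/(6.84×31.9) = 0.004583 K/W
R_stainless steel = L/(kA) = 0.0043/(16.5×31.9) = 8.169×10^-6 K/W
R_mineral wool = L/(kA) = 0.125/(0.0347×31.9) = 0.1129 K/W
R_common brick = L/(kA) = 0.07/(0.696×31.9) = 0.003153 K/W
R_total = 0.1207 K/W
Q = ΔT / R_total = 17 / 0.1207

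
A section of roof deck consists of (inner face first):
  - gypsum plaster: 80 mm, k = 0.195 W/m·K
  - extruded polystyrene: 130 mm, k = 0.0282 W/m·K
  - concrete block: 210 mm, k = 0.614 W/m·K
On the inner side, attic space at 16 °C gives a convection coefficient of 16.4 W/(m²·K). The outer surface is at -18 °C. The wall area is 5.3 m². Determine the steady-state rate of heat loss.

Q ≈ 33.2 W

Series thermal resistances:
R_inner film = 1/(h_i·A) = 1/(16.4×5.3) = 0.0115 K/W
R_gypsum plaster = L/(kA) = 0.08/(0.195×5.3) = 0.07741 K/W
R_extruded polystyrene = L/(kA) = 0.13/(0.0282×5.3) = 0.8698 K/W
R_concrete block = L/(kA) = 0.21/(0.614×5.3) = 0.06453 K/W
R_total = 1.023 K/W
Q = ΔT / R_total = 34 / 1.023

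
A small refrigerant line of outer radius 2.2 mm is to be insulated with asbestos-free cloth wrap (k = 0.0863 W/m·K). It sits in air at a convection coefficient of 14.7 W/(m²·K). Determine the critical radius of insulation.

r_cr ≈ 5.87 mm

For a cylinder r_cr = k/h = 0.0863/14.7
r_cr = 5.87 mm; since the bare radius (2.2 mm) is below r_cr, adding a thin layer of insulation will *increase* heat loss.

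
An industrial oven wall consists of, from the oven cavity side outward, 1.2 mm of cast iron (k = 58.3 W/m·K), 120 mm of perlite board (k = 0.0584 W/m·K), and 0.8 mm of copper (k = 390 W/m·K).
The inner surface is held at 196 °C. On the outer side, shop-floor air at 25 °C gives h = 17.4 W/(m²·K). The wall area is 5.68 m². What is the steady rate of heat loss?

Thermal resistances in series:
R_cast iron = L/(kA) = 0.0012/(58.3×5.68) = 3.624×10^-6 K/W
R_perlite board = L/(kA) = 0.12/(0.0584×5.68) = 0.3618 K/W
R_copper = L/(kA) = 0.0008/(390×5.68) = 3.611×10^-7 K/W
R_outer film = 1/(h_o·A) = 1/(17.4×5.68) = 0.01012 K/W
R_total = 0.3719 K/W
Q = ΔT / R_total = 171 / 0.3719

Q ≈ 460 W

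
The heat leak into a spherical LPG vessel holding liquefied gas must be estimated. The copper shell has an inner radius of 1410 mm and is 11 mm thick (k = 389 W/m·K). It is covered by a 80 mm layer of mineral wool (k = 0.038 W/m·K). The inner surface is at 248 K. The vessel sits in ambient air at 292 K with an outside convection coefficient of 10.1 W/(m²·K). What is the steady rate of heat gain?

For a spherical shell R = (1/r₁ − 1/r₂)/(4πk); film R = 1/(h·4πr²). In series:
R_copper shell = (1/1.41 − 1/1.421)/(4π×389) = 1.123×10^-6 K/W
R_mineral wool = (1/1.421 − 1/1.501)/(4π×0.038) = 0.07855 K/W
R_outer film = 1/(h·4πr_o²) = 1/(10.1×4π×1.501²) = 0.003497 K/W
R_total = 0.08204 K/W
Q = ΔT/R_total = 44/0.08204

Q ≈ 536 W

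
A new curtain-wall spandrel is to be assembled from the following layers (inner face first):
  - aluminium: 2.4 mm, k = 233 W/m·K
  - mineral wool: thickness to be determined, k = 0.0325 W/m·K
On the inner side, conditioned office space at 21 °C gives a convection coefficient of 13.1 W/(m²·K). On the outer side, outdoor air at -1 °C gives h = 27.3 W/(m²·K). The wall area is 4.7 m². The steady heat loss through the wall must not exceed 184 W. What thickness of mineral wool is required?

L ≈ 14.6 mm

Using the resistance-network approach (series):
R_inner film = 1/(h_i·A) = 1/(13.1×4.7) = 0.01624 K/W
R_aluminium = L/(kA) = 0.0024/(233×4.7) = 2.192×10^-6 K/W
R_outer film = 1/(h_o·A) = 1/(27.3×4.7) = 0.007794 K/W
Sum of the known resistances R_other = 0.02404 K/W
Required total resistance R_tot = ΔT/Q_allow = 22/184 = 0.1196 K/W
R_mineral wool = R_tot − R_other = 0.09553 K/W
L = R·k·A = 0.09553×0.0325×4.7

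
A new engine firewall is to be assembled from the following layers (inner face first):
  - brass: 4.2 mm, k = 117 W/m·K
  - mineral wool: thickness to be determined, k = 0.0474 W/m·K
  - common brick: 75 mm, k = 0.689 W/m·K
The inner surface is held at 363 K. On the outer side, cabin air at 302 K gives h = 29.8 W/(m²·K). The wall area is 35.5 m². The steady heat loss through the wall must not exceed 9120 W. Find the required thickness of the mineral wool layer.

L ≈ 4.5 mm

Series thermal resistances:
R_brass = L/(kA) = 0.0042/(117×35.5) = 1.011×10^-6 K/W
R_common brick = L/(kA) = 0.075/(0.689×35.5) = 0.003066 K/W
R_outer film = 1/(h_o·A) = 1/(29.8×35.5) = 9.453×10^-4 K/W
Sum of the known resistances R_other = 0.004013 K/W
Required total resistance R_tot = ΔT/Q_allow = 61/9120 = 0.006689 K/W
R_mineral wool = R_tot − R_other = 0.002676 K/W
L = R·k·A = 0.002676×0.0474×35.5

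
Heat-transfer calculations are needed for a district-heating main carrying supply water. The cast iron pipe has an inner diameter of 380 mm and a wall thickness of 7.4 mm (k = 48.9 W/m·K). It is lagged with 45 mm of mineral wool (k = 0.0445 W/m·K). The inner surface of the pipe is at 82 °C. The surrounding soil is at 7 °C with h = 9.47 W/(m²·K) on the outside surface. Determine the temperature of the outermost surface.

T ≈ 13.5 °C

Cylindrical conduction, so R = ln(r₂/r₁)/(2πkL) per layer, in series:
R_cast iron pipe wall = ln(197.4/190)/(2π×48.9×1) = 1.244×10^-4 K/W
R_mineral wool = ln(242.4/197.4)/(2π×0.0445×1) = 0.7345 K/W
R_outer film = 1/(h_o·2πr_oL) = 1/(9.47×2π×0.2424×1) = 0.06933 K/W
R_total = 0.8039 K/W
Q = ΔT/R_total = 75/0.8039
Q = 93.3 W/m
T_interface = T_inner − Q·ΣR(inner→interface) = 82 − 93.3×0.7346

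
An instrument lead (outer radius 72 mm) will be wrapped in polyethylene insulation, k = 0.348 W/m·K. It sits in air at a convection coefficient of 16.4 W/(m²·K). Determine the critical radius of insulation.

r_cr ≈ 21.2 mm

For a cylinder r_cr = k/h = 0.348/16.4
r_cr = 21.2 mm; since the bare radius (72 mm) is above r_cr, any added insulation will reduce heat loss.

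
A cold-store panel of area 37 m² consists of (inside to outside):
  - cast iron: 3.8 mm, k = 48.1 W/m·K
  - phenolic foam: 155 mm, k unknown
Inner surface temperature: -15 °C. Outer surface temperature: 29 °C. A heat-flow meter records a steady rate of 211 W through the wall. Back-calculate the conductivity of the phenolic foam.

Series thermal resistances:
R_cast iron = L/(kA) = 0.0038/(48.1×37) = 2.135×10^-6 K/W
Sum of known resistances R_other = 2.135×10^-6 K/W
Total R = ΔT/Q = 44/211 = 0.2085 K/W
R_phenolic foam = R_total − R_other = 0.2085 K/W
k = L/(R·A) = 0.155/(0.2085×37)

k ≈ 0.0201 W/(m·K)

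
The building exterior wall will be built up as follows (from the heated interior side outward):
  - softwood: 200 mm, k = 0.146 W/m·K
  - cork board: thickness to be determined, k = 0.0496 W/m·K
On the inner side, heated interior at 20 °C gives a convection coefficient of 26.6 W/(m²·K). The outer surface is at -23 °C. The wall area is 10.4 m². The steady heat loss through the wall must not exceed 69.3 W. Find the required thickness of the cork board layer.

Series thermal resistances:
R_inner film = 1/(h_i·A) = 1/(26.6×10.4) = 0.003615 K/W
R_softwood = L/(kA) = 0.2/(0.146×10.4) = 0.1317 K/W
Sum of the known resistances R_other = 0.1353 K/W
Required total resistance R_tot = ΔT/Q_allow = 43/69.3 = 0.6205 K/W
R_cork board = R_tot − R_other = 0.4852 K/W
L = R·k·A = 0.4852×0.0496×10.4

L ≈ 250 mm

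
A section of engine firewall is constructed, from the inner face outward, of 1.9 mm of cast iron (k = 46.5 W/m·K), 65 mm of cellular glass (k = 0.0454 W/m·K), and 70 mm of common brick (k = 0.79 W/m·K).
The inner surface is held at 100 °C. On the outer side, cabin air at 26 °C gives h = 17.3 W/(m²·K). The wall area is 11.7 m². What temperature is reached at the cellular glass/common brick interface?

T ≈ 32.9 °C

Series thermal resistances:
R_cast iron = L/(kA) = 0.0019/(46.5×11.7) = 3.492×10^-6 K/W
R_cellular glass = L/(kA) = 0.065/(0.0454×11.7) = 0.1224 K/W
R_common brick = L/(kA) = 0.07/(0.79×11.7) = 0.007573 K/W
R_outer film = 1/(h_o·A) = 1/(17.3×11.7) = 0.00494 K/W
R_total = 0.1349 K/W;  Q = ΔT/R_total = 74/0.1349 = 548.6 W
T_interface = T_inner − Q·ΣR(inner→interface) = 100 − 549×0.1224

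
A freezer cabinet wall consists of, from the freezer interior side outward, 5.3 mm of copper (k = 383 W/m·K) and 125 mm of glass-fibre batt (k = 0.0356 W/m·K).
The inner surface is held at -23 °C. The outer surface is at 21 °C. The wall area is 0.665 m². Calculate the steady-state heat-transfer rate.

Q ≈ 8.33 W

Thermal resistances in series:
R_copper = L/(kA) = 0.0053/(383×0.665) = 2.081×10^-5 K/W
R_glass-fibre batt = L/(kA) = 0.125/(0.0356×0.665) = 5.28 K/W
R_total = 5.28 K/W
Q = ΔT / R_total = 44 / 5.28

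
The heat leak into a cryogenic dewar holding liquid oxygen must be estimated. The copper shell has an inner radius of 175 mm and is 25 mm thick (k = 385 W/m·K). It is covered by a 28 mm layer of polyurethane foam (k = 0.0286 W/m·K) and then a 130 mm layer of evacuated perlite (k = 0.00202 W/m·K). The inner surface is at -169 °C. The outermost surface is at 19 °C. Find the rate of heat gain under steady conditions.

Radial (spherical) resistances in series:
R_copper shell = (1/0.175 − 1/0.2)/(4π×385) = 1.476×10^-4 K/W
R_polyurethane foam = (1/0.2 − 1/0.228)/(4π×0.0286) = 1.709 K/W
R_evacuated perlite = (1/0.228 − 1/0.358)/(4π×0.00202) = 62.74 K/W
R_total = 64.45 K/W
Q = ΔT/R_total = 188/64.45

Q ≈ 2.92 W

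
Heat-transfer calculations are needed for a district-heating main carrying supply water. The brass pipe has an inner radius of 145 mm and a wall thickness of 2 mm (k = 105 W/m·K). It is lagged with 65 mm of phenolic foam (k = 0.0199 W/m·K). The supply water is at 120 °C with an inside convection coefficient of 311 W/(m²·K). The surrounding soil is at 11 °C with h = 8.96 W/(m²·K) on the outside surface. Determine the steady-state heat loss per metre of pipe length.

q′ ≈ 36.1 W/m

Per-layer cylindrical resistances, series-summed:
R_inner film = 1/(h_i·2πr₁L) = 1/(311×2π×0.145×1) = 0.003529 K/W
R_brass pipe wall = ln(147/145)/(2π×105×1) = 2.076×10^-5 K/W
R_phenolic foam = ln(212/147)/(2π×0.0199×1) = 2.928 K/W
R_outer film = 1/(h_o·2πr_oL) = 1/(8.96×2π×0.212×1) = 0.08379 K/W
R_total = 3.016 K/W
Q = ΔT/R_total = 109/3.016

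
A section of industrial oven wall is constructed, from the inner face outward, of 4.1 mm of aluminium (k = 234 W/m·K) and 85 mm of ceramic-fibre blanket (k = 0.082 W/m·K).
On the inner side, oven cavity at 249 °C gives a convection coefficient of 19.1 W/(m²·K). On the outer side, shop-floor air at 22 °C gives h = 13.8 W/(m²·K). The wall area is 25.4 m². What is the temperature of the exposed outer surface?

T ≈ 36.2 °C

Model the wall as resistances in series:
R_inner film = 1/(h_i·A) = 1/(19.1×25.4) = 0.002061 K/W
R_aluminium = L/(kA) = 0.0041/(234×25.4) = 6.898×10^-7 K/W
R_ceramic-fibre blanket = L/(kA) = 0.085/(0.082×25.4) = 0.04081 K/W
R_outer film = 1/(h_o·A) = 1/(13.8×25.4) = 0.002853 K/W
R_total = 0.04573 K/W;  Q = ΔT/R_total = 227/0.04573 = 4964 W
T_interface = T_inner − Q·ΣR(inner→interface) = 249 − 4960×0.04287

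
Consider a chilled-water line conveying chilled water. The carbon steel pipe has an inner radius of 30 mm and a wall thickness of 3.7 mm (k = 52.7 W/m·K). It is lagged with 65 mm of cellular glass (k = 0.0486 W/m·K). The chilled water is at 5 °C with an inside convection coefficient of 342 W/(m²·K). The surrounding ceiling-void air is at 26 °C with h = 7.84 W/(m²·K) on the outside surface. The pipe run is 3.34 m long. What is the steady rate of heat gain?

For a radial system each layer contributes R = ln(r_out/r_in)/(2πkL); films add R = 1/(hA).
R_inner film = 1/(h_i·2πr₁L) = 1/(342×2π×0.03×3.34) = 0.004644 K/W
R_carbon steel pipe wall = ln(33.7/30)/(2π×52.7×3.34) = 1.052×10^-4 K/W
R_cellular glass = ln(98.7/33.7)/(2π×0.0486×3.34) = 1.054 K/W
R_outer film = 1/(h_o·2πr_oL) = 1/(7.84×2π×0.0987×3.34) = 0.06158 K/W
R_total = 1.12 K/W
Q = ΔT/R_total = 21/1.12

Q ≈ 18.8 W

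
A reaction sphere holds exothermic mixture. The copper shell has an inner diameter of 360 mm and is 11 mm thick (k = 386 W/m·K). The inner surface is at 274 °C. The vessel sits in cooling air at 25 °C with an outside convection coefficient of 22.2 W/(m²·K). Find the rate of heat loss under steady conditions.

Spherical conduction: R = (1/r_in − 1/r_out)/(4πk) per layer; series-sum.
R_copper shell = (1/0.18 − 1/0.191)/(4π×386) = 6.596×10^-5 K/W
R_outer film = 1/(h·4πr_o²) = 1/(22.2×4π×0.191²) = 0.09826 K/W
R_total = 0.09832 K/W
Q = ΔT/R_total = 249/0.09832

Q ≈ 2530 W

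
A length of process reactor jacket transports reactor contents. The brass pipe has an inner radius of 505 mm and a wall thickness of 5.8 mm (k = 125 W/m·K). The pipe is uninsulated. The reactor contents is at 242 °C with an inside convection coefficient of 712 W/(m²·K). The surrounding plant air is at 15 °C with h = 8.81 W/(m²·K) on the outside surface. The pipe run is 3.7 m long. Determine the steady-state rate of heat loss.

Treating each annulus and film as a series resistance:
R_inner film = 1/(h_i·2πr₁L) = 1/(712×2π×0.505×3.7) = 1.196×10^-4 K/W
R_brass pipe wall = ln(510.8/505)/(2π×125×3.7) = 3.93×10^-6 K/W
R_outer film = 1/(h_o·2πr_oL) = 1/(8.81×2π×0.5108×3.7) = 0.009559 K/W
R_total = 0.009682 K/W
Q = ΔT/R_total = 227/0.009682

Q ≈ 23400 W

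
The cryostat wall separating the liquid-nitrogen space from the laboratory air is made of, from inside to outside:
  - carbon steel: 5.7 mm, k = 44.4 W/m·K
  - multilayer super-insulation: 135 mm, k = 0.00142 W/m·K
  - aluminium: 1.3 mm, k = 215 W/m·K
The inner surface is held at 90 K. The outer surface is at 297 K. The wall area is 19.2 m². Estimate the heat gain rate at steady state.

Q ≈ 41.8 W

Treating each layer as a thermal resistance in series:
R_carbon steel = L/(kA) = 0.0057/(44.4×19.2) = 6.686×10^-6 K/W
R_multilayer super-insulation = L/(kA) = 0.135/(0.00142×19.2) = 4.952 K/W
R_aluminium = L/(kA) = 0.0013/(215×19.2) = 3.149×10^-7 K/W
R_total = 4.952 K/W
Q = ΔT / R_total = 207 / 4.952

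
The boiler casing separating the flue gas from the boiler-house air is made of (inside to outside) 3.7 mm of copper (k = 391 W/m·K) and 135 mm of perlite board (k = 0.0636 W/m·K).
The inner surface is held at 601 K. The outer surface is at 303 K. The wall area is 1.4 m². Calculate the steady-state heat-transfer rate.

Thermal resistances in series:
R_copper = L/(kA) = 0.0037/(391×1.4) = 6.759×10^-6 K/W
R_perlite board = L/(kA) = 0.135/(0.0636×1.4) = 1.516 K/W
R_total = 1.516 K/W
Q = ΔT / R_total = 298 / 1.516

Q ≈ 197 W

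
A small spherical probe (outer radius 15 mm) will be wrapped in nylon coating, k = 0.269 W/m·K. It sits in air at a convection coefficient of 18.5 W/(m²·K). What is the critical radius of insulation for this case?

For a sphere r_cr = 2k/h = 2×0.269/18.5
r_cr = 29.1 mm; since the bare radius (15 mm) is below r_cr, adding a thin layer of insulation will *increase* heat loss.

r_cr ≈ 29.1 mm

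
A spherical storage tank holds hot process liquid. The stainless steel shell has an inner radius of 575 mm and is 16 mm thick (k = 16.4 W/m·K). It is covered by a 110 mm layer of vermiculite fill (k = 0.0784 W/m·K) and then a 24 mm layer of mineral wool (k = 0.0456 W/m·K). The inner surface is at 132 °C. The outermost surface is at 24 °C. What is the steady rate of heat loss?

Q ≈ 307 W

For a spherical shell R = (1/r₁ − 1/r₂)/(4πk); film R = 1/(h·4πr²). In series:
R_stainless steel shell = (1/0.575 − 1/0.591)/(4π×16.4) = 2.285×10^-4 K/W
R_vermiculite fill = (1/0.591 − 1/0.701)/(4π×0.0784) = 0.2695 K/W
R_mineral wool = (1/0.701 − 1/0.725)/(4π×0.0456) = 0.08241 K/W
R_total = 0.3521 K/W
Q = ΔT/R_total = 108/0.3521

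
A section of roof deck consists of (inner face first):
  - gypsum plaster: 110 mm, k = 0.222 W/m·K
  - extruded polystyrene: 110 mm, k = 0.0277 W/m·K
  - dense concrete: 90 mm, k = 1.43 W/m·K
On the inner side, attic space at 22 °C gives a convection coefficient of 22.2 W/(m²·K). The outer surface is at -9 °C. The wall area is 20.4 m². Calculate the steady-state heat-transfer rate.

Model the wall as resistances in series:
R_inner film = 1/(h_i·A) = 1/(22.2×20.4) = 0.002208 K/W
R_gypsum plaster = L/(kA) = 0.11/(0.222×20.4) = 0.02429 K/W
R_extruded polystyrene = L/(kA) = 0.11/(0.0277×20.4) = 0.1947 K/W
R_dense concrete = L/(kA) = 0.09/(1.43×20.4) = 0.003085 K/W
R_total = 0.2242 K/W
Q = ΔT / R_total = 31 / 0.2242

Q ≈ 138 W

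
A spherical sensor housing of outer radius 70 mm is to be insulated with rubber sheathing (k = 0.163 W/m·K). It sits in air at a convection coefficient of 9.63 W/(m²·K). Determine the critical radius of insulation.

For a sphere r_cr = 2k/h = 2×0.163/9.63
r_cr = 33.9 mm; since the bare radius (70 mm) is above r_cr, any added insulation will reduce heat loss.

r_cr ≈ 33.9 mm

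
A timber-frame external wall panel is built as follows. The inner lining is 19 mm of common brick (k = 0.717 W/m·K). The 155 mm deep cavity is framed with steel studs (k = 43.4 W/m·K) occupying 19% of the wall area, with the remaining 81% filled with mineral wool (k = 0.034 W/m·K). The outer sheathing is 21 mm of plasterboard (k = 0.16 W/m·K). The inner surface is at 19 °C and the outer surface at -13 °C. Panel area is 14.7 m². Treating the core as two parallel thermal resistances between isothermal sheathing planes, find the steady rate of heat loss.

Q ≈ 2670 W

Sheathing layers in series; stud and cavity paths in parallel between them.
R_inner = 0.019/(0.717×14.7) = 0.001803 K/W
R_stud  = 0.155/(43.4×0.19×14.7) = 0.001279 K/W
R_cav   = 0.155/(0.034×0.81×14.7) = 0.3829 K/W
1/R_core = 1/R_stud + 1/R_cav → R_core = 0.001274 K/W
R_outer = 0.021/(0.16×14.7) = 0.008929 K/W
R_total = 0.01201 K/W
Q = ΔT/R_total = 32/0.01201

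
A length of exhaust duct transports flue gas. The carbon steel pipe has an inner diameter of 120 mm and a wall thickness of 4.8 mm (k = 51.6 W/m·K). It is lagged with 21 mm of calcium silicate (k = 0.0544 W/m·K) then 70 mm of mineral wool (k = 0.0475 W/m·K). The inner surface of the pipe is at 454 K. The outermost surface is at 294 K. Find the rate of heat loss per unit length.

Cylindrical conduction, so R = ln(r₂/r₁)/(2πkL) per layer, in series:
R_carbon steel pipe wall = ln(64.8/60)/(2π×51.6×1) = 2.374×10^-4 K/W
R_calcium silicate = ln(85.8/64.8)/(2π×0.0544×1) = 0.8213 K/W
R_mineral wool = ln(155.8/85.8)/(2π×0.0475×1) = 1.999 K/W
R_total = 2.82 K/W
Q = ΔT/R_total = 160/2.82

q′ ≈ 56.7 W/m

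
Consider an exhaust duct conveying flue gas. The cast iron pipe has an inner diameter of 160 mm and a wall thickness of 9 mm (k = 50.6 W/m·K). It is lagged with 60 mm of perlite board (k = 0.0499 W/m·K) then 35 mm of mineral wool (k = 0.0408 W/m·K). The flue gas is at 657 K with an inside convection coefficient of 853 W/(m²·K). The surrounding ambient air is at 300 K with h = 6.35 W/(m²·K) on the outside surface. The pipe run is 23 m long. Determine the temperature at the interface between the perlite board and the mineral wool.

Cylindrical conduction, so R = ln(r₂/r₁)/(2πkL) per layer, in series:
R_inner film = 1/(h_i·2πr₁L) = 1/(853×2π×0.08×23) = 1.014×10^-4 K/W
R_cast iron pipe wall = ln(89/80)/(2π×50.6×23) = 1.458×10^-5 K/W
R_perlite board = ln(149/89)/(2π×0.0499×23) = 0.07146 K/W
R_mineral wool = ln(184/149)/(2π×0.0408×23) = 0.03578 K/W
R_outer film = 1/(h_o·2πr_oL) = 1/(6.35×2π×0.184×23) = 0.005922 K/W
R_total = 0.1133 K/W
Q = ΔT/R_total = 357/0.1133
Q = 3150 W
T_interface = T_inner − Q·ΣR(inner→interface) = 657 − 3150×0.07158

T ≈ 431 K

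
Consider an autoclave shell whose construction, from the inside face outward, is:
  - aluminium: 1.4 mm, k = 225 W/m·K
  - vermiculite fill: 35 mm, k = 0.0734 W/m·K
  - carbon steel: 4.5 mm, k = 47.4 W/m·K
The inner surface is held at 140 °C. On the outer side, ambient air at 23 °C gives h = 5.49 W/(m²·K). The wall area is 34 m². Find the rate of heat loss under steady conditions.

Treating each layer as a thermal resistance in series:
R_aluminium = L/(kA) = 0.0014/(225×34) = 1.83×10^-7 K/W
R_vermiculite fill = L/(kA) = 0.035/(0.0734×34) = 0.01402 K/W
R_carbon steel = L/(kA) = 0.0045/(47.4×34) = 2.792×10^-6 K/W
R_outer film = 1/(h_o·A) = 1/(5.49×34) = 0.005357 K/W
R_total = 0.01938 K/W
Q = ΔT / R_total = 117 / 0.01938

Q ≈ 6040 W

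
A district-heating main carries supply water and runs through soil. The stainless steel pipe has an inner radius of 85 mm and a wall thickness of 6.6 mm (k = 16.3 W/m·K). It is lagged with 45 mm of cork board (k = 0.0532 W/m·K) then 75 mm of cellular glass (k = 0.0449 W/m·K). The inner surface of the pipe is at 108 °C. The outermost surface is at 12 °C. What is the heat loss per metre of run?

q′ ≈ 34.9 W/m

Per-layer cylindrical resistances, series-summed:
R_stainless steel pipe wall = ln(91.6/85)/(2π×16.3×1) = 7.302×10^-4 K/W
R_cork board = ln(136.6/91.6)/(2π×0.0532×1) = 1.196 K/W
R_cellular glass = ln(211.6/136.6)/(2π×0.0449×1) = 1.551 K/W
R_total = 2.748 K/W
Q = ΔT/R_total = 96/2.748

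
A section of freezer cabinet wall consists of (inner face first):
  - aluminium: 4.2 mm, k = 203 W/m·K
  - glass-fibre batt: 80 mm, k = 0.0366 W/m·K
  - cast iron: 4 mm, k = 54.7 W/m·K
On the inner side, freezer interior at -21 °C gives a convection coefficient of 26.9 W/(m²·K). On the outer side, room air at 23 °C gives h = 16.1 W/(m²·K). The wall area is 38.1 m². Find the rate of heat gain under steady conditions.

Q ≈ 734 W

Thermal resistances in series:
R_inner film = 1/(h_i·A) = 1/(26.9×38.1) = 9.757×10^-4 K/W
R_aluminium = L/(kA) = 0.0042/(203×38.1) = 5.43×10^-7 K/W
R_glass-fibre batt = L/(kA) = 0.08/(0.0366×38.1) = 0.05737 K/W
R_cast iron = L/(kA) = 0.004/(54.7×38.1) = 1.919×10^-6 K/W
R_outer film = 1/(h_o·A) = 1/(16.1×38.1) = 0.00163 K/W
R_total = 0.05998 K/W
Q = ΔT / R_total = 44 / 0.05998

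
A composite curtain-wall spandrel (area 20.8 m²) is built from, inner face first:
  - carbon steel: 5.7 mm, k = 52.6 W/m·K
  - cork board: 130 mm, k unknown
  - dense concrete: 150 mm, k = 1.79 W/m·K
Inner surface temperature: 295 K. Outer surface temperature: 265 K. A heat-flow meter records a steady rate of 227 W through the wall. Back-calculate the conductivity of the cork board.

k ≈ 0.0488 W/(m·K)

Using the resistance-network approach (series):
R_carbon steel = L/(kA) = 0.0057/(52.6×20.8) = 5.21×10^-6 K/W
R_dense concrete = L/(kA) = 0.15/(1.79×20.8) = 0.004029 K/W
Sum of known resistances R_other = 0.004034 K/W
Total R = ΔT/Q = 30/227 = 0.1322 K/W
R_cork board = R_total − R_other = 0.1281 K/W
k = L/(R·A) = 0.13/(0.1281×20.8)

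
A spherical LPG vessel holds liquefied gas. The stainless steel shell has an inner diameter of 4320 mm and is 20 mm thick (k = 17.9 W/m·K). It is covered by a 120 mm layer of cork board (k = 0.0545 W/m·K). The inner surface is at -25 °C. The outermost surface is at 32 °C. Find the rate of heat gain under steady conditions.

Q ≈ 1630 W

Radial (spherical) resistances in series:
R_stainless steel shell = (1/2.16 − 1/2.18)/(4π×17.9) = 1.888×10^-5 K/W
R_cork board = (1/2.18 − 1/2.3)/(4π×0.0545) = 0.03495 K/W
R_total = 0.03496 K/W
Q = ΔT/R_total = 57/0.03496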